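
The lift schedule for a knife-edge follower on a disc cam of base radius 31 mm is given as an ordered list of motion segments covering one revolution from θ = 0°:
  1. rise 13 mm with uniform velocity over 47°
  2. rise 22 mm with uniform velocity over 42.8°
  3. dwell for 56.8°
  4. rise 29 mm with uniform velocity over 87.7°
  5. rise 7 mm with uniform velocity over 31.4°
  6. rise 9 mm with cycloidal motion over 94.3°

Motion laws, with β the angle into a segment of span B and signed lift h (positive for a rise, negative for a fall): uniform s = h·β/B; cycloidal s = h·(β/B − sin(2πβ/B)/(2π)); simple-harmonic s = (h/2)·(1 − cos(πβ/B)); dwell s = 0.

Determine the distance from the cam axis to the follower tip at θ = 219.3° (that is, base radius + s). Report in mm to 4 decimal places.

seg 1 [0°–47°] uniform, h=13: full span → s += 13 → s = 13.0000
seg 2 [47°–89.8°] uniform, h=22: full span → s += 22 → s = 35.0000
seg 3 [89.8°–146.6°] dwell: s stays 35.0000
seg 4 [146.6°–234.3°] uniform, h=29: θ=219.3° here. β=72.7, B=87.7. 29·72.7/87.7 = 24.0399 → s = 59.0399
radial distance = base radius + s = 31 + 59.0399 = 90.0399

90.0399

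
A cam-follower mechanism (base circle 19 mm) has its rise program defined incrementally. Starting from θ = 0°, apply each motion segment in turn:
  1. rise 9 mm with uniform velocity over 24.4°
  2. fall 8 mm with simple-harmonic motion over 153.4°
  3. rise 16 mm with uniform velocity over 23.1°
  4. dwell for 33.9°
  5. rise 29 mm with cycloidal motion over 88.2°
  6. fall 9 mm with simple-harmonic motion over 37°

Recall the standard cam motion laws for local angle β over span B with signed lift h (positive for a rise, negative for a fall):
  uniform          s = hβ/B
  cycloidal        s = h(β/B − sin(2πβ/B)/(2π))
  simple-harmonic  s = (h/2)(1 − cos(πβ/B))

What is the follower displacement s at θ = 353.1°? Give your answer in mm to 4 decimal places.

seg 1 [0°–24.4°] uniform, h=9: full span → s += 9 → s = 9.0000
seg 2 [24.4°–177.8°] simple-harmonic, h=-8: full span → s += -8 → s = 1.0000
seg 3 [177.8°–200.9°] uniform, h=16: full span → s += 16 → s = 17.0000
seg 4 [200.9°–234.8°] dwell: s stays 17.0000
seg 5 [234.8°–323°] cycloidal, h=29: full span → s += 29 → s = 46.0000
seg 6 [323°–360°] simple-harmonic, h=-9: θ=353.1° here. β=30.1, B=37. -9/2·(1 − cos(π·0.8135)) = -8.2496 → s = 37.7504

37.7504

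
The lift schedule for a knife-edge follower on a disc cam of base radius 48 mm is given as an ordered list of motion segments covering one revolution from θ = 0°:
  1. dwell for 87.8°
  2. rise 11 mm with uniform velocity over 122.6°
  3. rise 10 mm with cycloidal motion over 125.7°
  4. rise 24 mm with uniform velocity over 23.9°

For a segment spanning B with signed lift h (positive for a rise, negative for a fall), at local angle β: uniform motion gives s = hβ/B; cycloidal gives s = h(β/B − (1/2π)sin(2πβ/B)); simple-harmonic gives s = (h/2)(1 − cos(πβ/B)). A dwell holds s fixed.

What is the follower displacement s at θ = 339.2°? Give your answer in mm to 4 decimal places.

seg 1 [0°–87.8°] dwell: s stays 0.0000
seg 2 [87.8°–210.4°] uniform, h=11: full span → s += 11 → s = 11.0000
seg 3 [210.4°–336.1°] cycloidal, h=10: full span → s += 10 → s = 21.0000
seg 4 [336.1°–360°] uniform, h=24: θ=339.2° here. β=3.1, B=23.9. 24·3.1/23.9 = 3.1130 → s = 24.1130

24.1130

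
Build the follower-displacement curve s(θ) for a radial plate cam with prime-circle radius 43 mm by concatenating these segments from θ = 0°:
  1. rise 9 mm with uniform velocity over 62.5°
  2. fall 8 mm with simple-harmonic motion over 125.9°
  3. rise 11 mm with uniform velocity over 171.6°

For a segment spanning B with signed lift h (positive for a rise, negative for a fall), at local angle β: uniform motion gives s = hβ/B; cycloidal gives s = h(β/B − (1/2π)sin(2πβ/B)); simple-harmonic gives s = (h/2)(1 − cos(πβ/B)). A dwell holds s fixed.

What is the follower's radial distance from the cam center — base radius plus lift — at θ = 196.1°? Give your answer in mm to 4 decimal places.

seg 1 [0°–62.5°] uniform, h=9: full span → s += 9 → s = 9.0000
seg 2 [62.5°–188.4°] simple-harmonic, h=-8: full span → s += -8 → s = 1.0000
seg 3 [188.4°–360°] uniform, h=11: θ=196.1° here. β=7.7, B=171.6. 11·7.7/171.6 = 0.4936 → s = 1.4936
radial distance = base radius + s = 43 + 1.4936 = 44.4936

44.4936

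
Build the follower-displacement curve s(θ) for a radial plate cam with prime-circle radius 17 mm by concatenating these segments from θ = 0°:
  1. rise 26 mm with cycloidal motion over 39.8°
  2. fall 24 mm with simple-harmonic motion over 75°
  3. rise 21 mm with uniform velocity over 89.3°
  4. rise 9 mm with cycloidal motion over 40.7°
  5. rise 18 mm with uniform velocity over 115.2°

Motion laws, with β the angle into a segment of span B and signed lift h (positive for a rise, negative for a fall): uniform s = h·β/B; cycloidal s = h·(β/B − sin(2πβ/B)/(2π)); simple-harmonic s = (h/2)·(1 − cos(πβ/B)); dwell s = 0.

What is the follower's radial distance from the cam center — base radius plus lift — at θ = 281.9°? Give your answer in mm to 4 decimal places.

seg 1 [0°–39.8°] cycloidal, h=26: full span → s += 26 → s = 26.0000
seg 2 [39.8°–114.8°] simple-harmonic, h=-24: full span → s += -24 → s = 2.0000
seg 3 [114.8°–204.1°] uniform, h=21: full span → s += 21 → s = 23.0000
seg 4 [204.1°–244.8°] cycloidal, h=9: full span → s += 9 → s = 32.0000
seg 5 [244.8°–360°] uniform, h=18: θ=281.9° here. β=37.1, B=115.2. 18·37.1/115.2 = 5.7969 → s = 37.7969
radial distance = base radius + s = 17 + 37.7969 = 54.7969

54.7969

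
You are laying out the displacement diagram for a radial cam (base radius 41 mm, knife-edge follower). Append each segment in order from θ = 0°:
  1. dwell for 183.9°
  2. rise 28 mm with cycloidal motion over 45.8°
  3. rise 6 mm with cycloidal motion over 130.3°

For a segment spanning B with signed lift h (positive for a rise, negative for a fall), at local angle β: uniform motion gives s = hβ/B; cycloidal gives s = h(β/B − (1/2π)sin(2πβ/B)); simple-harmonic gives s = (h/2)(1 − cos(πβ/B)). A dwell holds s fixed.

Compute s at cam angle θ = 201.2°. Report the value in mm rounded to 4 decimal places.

seg 1 [0°–183.9°] dwell: s stays 0.0000
seg 2 [183.9°–229.7°] cycloidal, h=28: θ=201.2° here. β=17.3, B=45.8. 28·(0.3777 − sin(2π·0.3777)/(2π)) = 7.4798 → s = 7.4798

7.4798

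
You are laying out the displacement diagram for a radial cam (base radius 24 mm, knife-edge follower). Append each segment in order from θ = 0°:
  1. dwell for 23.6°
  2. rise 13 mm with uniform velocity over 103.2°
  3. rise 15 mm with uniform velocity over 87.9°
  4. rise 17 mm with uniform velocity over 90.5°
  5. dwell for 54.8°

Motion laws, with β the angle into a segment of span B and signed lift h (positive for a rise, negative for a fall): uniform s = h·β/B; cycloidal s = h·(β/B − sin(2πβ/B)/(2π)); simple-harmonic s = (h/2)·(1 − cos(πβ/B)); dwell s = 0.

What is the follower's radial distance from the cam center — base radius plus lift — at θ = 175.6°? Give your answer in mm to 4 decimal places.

seg 1 [0°–23.6°] dwell: s stays 0.0000
seg 2 [23.6°–126.8°] uniform, h=13: full span → s += 13 → s = 13.0000
seg 3 [126.8°–214.7°] uniform, h=15: θ=175.6° here. β=48.8, B=87.9. 15·48.8/87.9 = 8.3276 → s = 21.3276
radial distance = base radius + s = 24 + 21.3276 = 45.3276

45.3276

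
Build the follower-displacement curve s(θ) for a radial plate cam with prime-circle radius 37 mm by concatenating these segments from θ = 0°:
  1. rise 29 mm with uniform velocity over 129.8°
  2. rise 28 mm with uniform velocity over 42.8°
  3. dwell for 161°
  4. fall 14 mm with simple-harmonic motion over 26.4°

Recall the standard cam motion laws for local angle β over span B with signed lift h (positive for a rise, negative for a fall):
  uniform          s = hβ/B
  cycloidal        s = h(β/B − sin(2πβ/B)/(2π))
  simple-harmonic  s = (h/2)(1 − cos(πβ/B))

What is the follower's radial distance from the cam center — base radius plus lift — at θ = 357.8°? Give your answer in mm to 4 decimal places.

seg 1 [0°–129.8°] uniform, h=29: full span → s += 29 → s = 29.0000
seg 2 [129.8°–172.6°] uniform, h=28: full span → s += 28 → s = 57.0000
seg 3 [172.6°–333.6°] dwell: s stays 57.0000
seg 4 [333.6°–360°] simple-harmonic, h=-14: θ=357.8° here. β=24.2, B=26.4. -14/2·(1 − cos(π·0.9167)) = -13.7615 → s = 43.2385
radial distance = base radius + s = 37 + 43.2385 = 80.2385

80.2385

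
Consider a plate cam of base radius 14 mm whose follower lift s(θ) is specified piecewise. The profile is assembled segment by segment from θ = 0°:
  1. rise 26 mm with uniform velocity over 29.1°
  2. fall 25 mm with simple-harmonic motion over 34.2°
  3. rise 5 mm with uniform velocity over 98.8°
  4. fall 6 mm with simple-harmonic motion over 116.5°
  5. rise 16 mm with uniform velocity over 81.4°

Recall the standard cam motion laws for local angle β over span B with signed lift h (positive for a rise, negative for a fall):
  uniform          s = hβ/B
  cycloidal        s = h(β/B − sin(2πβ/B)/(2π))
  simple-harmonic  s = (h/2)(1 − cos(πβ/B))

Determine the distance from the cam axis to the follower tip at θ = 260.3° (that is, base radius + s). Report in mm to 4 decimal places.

seg 1 [0°–29.1°] uniform, h=26: full span → s += 26 → s = 26.0000
seg 2 [29.1°–63.3°] simple-harmonic, h=-25: full span → s += -25 → s = 1.0000
seg 3 [63.3°–162.1°] uniform, h=5: full span → s += 5 → s = 6.0000
seg 4 [162.1°–278.6°] simple-harmonic, h=-6: θ=260.3° here. β=98.2, B=116.5. -6/2·(1 − cos(π·0.8429)) = -5.6421 → s = 0.3579
radial distance = base radius + s = 14 + 0.3579 = 14.3579

14.3579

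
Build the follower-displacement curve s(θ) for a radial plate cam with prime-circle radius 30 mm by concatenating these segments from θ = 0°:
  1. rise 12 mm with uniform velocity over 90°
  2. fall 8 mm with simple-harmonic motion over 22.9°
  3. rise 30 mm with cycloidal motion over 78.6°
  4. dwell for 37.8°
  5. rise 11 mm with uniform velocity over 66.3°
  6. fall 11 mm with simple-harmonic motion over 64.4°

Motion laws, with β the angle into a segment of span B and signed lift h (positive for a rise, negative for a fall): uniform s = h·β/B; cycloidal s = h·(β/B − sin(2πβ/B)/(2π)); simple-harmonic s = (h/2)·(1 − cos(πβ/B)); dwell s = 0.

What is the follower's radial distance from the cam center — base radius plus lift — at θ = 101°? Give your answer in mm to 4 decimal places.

seg 1 [0°–90°] uniform, h=12: full span → s += 12 → s = 12.0000
seg 2 [90°–112.9°] simple-harmonic, h=-8: θ=101° here. β=11, B=22.9. -8/2·(1 − cos(π·0.4803)) = -3.7532 → s = 8.2468
radial distance = base radius + s = 30 + 8.2468 = 38.2468

38.2468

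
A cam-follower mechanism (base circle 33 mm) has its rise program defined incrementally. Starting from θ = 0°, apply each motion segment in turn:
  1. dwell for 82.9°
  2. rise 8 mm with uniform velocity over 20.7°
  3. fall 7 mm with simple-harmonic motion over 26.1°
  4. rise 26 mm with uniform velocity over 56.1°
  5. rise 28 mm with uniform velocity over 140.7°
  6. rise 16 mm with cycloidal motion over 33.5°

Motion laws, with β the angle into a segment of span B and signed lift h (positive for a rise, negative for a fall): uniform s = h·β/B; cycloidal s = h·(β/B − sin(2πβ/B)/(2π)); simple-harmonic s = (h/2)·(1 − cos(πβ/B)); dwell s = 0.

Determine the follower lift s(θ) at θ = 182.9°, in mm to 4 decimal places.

seg 1 [0°–82.9°] dwell: s stays 0.0000
seg 2 [82.9°–103.6°] uniform, h=8: full span → s += 8 → s = 8.0000
seg 3 [103.6°–129.7°] simple-harmonic, h=-7: full span → s += -7 → s = 1.0000
seg 4 [129.7°–185.8°] uniform, h=26: θ=182.9° here. β=53.2, B=56.1. 26·53.2/56.1 = 24.6560 → s = 25.6560

25.6560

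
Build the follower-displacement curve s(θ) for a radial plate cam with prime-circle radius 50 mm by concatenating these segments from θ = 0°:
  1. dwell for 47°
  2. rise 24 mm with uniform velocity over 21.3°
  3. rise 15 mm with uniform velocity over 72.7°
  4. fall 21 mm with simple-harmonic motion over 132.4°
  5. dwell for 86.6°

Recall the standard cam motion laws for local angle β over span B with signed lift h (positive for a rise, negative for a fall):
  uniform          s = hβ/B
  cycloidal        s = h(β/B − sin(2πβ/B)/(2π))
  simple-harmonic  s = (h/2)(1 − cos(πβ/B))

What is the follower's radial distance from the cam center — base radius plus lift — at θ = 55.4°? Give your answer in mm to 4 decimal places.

seg 1 [0°–47°] dwell: s stays 0.0000
seg 2 [47°–68.3°] uniform, h=24: θ=55.4° here. β=8.4, B=21.3. 24·8.4/21.3 = 9.4648 → s = 9.4648
radial distance = base radius + s = 50 + 9.4648 = 59.4648

59.4648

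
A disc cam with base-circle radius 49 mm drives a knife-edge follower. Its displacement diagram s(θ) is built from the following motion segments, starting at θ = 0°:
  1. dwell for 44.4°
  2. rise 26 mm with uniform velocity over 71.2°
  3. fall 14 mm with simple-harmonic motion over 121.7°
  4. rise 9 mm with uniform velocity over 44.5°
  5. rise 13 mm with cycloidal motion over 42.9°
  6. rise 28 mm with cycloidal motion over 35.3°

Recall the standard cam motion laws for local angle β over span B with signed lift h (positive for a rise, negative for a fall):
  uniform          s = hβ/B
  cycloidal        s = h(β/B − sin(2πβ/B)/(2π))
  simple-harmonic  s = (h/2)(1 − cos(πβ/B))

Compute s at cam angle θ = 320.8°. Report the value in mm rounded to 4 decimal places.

seg 1 [0°–44.4°] dwell: s stays 0.0000
seg 2 [44.4°–115.6°] uniform, h=26: full span → s += 26 → s = 26.0000
seg 3 [115.6°–237.3°] simple-harmonic, h=-14: full span → s += -14 → s = 12.0000
seg 4 [237.3°–281.8°] uniform, h=9: full span → s += 9 → s = 21.0000
seg 5 [281.8°–324.7°] cycloidal, h=13: θ=320.8° here. β=39, B=42.9. 13·(0.9091 − sin(2π·0.9091)/(2π)) = 12.9368 → s = 33.9368

33.9368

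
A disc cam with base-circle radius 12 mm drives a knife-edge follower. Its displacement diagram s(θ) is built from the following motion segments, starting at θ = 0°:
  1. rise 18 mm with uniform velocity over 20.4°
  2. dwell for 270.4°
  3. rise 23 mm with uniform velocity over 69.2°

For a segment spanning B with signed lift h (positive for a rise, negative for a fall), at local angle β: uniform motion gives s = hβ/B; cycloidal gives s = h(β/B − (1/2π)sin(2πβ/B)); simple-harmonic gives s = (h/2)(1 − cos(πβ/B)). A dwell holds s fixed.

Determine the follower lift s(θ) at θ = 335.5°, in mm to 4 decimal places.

seg 1 [0°–20.4°] uniform, h=18: full span → s += 18 → s = 18.0000
seg 2 [20.4°–290.8°] dwell: s stays 18.0000
seg 3 [290.8°–360°] uniform, h=23: θ=335.5° here. β=44.7, B=69.2. 23·44.7/69.2 = 14.8569 → s = 32.8569

32.8569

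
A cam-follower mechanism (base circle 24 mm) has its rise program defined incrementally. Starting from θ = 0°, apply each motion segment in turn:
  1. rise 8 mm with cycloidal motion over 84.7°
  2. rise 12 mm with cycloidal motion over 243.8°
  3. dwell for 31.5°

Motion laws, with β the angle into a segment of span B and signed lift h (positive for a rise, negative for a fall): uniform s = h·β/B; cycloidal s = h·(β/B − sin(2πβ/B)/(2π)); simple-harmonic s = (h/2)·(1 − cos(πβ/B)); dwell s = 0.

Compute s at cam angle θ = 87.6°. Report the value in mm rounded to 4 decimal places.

seg 1 [0°–84.7°] cycloidal, h=8: full span → s += 8 → s = 8.0000
seg 2 [84.7°–328.5°] cycloidal, h=12: θ=87.6° here. β=2.9, B=243.8. 12·(0.0119 − sin(2π·0.0119)/(2π)) = 0.0001 → s = 8.0001

8.0001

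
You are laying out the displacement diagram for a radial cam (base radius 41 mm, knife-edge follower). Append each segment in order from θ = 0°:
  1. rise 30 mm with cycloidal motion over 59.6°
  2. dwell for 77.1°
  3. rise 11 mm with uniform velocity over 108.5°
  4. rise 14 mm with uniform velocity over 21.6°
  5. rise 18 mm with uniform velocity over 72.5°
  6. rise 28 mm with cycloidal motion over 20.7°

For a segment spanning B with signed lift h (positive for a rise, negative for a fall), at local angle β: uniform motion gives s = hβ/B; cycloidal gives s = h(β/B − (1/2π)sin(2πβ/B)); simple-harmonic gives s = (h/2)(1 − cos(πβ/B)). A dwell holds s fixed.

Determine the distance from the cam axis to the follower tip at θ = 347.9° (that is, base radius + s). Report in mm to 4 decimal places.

seg 1 [0°–59.6°] cycloidal, h=30: full span → s += 30 → s = 30.0000
seg 2 [59.6°–136.7°] dwell: s stays 30.0000
seg 3 [136.7°–245.2°] uniform, h=11: full span → s += 11 → s = 41.0000
seg 4 [245.2°–266.8°] uniform, h=14: full span → s += 14 → s = 55.0000
seg 5 [266.8°–339.3°] uniform, h=18: full span → s += 18 → s = 73.0000
seg 6 [339.3°–360°] cycloidal, h=28: θ=347.9° here. β=8.6, B=20.7. 28·(0.4155 − sin(2π·0.4155)/(2π)) = 9.3755 → s = 82.3755
radial distance = base radius + s = 41 + 82.3755 = 123.3755

123.3755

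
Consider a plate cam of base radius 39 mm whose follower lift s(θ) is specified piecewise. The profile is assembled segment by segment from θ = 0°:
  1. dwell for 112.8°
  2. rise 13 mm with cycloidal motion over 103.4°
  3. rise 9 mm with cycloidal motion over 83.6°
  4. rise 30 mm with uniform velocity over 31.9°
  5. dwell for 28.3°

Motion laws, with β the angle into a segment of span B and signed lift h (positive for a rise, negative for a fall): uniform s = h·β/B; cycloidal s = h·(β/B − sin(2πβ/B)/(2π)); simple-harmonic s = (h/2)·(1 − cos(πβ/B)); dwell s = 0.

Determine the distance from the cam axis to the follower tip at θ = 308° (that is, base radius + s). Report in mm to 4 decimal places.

seg 1 [0°–112.8°] dwell: s stays 0.0000
seg 2 [112.8°–216.2°] cycloidal, h=13: full span → s += 13 → s = 13.0000
seg 3 [216.2°–299.8°] cycloidal, h=9: full span → s += 9 → s = 22.0000
seg 4 [299.8°–331.7°] uniform, h=30: θ=308° here. β=8.2, B=31.9. 30·8.2/31.9 = 7.7116 → s = 29.7116
radial distance = base radius + s = 39 + 29.7116 = 68.7116

68.7116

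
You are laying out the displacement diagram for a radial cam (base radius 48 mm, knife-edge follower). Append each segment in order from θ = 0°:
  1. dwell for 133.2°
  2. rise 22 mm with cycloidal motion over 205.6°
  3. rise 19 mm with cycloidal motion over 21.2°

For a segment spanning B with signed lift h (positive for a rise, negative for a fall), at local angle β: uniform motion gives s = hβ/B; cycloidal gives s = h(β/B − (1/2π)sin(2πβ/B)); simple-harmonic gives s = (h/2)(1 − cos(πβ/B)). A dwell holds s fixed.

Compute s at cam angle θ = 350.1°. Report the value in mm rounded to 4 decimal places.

seg 1 [0°–133.2°] dwell: s stays 0.0000
seg 2 [133.2°–338.8°] cycloidal, h=22: full span → s += 22 → s = 22.0000
seg 3 [338.8°–360°] cycloidal, h=19: θ=350.1° here. β=11.3, B=21.2. 19·(0.5330 − sin(2π·0.5330)/(2π)) = 10.7502 → s = 32.7502

32.7502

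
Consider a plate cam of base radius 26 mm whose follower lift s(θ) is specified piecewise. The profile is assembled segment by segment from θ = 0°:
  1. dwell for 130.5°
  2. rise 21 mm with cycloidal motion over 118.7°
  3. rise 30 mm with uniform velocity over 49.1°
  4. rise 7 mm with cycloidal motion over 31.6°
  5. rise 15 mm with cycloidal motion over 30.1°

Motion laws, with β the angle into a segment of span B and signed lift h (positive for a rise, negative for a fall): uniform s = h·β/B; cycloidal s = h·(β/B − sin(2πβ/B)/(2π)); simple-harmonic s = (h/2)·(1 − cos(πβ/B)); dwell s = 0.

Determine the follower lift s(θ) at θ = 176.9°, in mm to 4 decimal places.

seg 1 [0°–130.5°] dwell: s stays 0.0000
seg 2 [130.5°–249.2°] cycloidal, h=21: θ=176.9° here. β=46.4, B=118.7. 21·(0.3909 − sin(2π·0.3909)/(2π)) = 6.0931 → s = 6.0931

6.0931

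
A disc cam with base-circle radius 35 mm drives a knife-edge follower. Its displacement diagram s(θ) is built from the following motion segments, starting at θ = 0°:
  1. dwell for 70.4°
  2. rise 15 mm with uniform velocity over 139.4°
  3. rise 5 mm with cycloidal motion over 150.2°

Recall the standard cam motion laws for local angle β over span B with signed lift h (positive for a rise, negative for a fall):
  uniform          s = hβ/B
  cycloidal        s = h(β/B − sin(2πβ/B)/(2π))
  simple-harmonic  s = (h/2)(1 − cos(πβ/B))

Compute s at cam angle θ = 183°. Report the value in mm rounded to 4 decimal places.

seg 1 [0°–70.4°] dwell: s stays 0.0000
seg 2 [70.4°–209.8°] uniform, h=15: θ=183° here. β=112.6, B=139.4. 15·112.6/139.4 = 12.1162 → s = 12.1162

12.1162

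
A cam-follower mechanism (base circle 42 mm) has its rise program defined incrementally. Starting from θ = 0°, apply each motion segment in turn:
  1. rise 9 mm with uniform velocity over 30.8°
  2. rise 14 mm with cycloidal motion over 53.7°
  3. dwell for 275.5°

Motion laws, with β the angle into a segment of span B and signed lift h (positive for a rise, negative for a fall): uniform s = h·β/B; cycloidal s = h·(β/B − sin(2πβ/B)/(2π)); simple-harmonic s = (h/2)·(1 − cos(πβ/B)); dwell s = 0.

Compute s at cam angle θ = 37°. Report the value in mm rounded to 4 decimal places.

seg 1 [0°–30.8°] uniform, h=9: full span → s += 9 → s = 9.0000
seg 2 [30.8°–84.5°] cycloidal, h=14: θ=37° here. β=6.2, B=53.7. 14·(0.1155 − sin(2π·0.1155)/(2π)) = 0.1381 → s = 9.1381

9.1381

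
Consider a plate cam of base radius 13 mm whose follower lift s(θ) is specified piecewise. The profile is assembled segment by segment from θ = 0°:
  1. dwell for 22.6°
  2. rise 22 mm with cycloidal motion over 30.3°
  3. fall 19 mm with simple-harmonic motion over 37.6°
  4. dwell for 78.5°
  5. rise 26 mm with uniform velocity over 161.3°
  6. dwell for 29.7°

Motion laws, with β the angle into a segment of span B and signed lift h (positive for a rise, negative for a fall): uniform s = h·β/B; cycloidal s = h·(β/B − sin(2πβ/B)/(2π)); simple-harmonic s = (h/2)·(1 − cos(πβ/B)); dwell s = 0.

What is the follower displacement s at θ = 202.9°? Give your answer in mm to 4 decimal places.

seg 1 [0°–22.6°] dwell: s stays 0.0000
seg 2 [22.6°–52.9°] cycloidal, h=22: full span → s += 22 → s = 22.0000
seg 3 [52.9°–90.5°] simple-harmonic, h=-19: full span → s += -19 → s = 3.0000
seg 4 [90.5°–169°] dwell: s stays 3.0000
seg 5 [169°–330.3°] uniform, h=26: θ=202.9° here. β=33.9, B=161.3. 26·33.9/161.3 = 5.4644 → s = 8.4644

8.4644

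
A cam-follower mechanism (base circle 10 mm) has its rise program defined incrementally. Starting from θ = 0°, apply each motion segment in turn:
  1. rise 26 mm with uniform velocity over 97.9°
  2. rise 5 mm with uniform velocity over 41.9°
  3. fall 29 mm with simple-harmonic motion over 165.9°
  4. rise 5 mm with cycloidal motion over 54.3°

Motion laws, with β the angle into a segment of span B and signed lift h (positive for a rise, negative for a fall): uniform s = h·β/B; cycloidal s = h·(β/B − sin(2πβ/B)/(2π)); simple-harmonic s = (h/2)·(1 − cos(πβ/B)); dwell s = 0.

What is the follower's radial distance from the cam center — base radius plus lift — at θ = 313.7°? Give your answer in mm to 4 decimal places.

seg 1 [0°–97.9°] uniform, h=26: full span → s += 26 → s = 26.0000
seg 2 [97.9°–139.8°] uniform, h=5: full span → s += 5 → s = 31.0000
seg 3 [139.8°–305.7°] simple-harmonic, h=-29: full span → s += -29 → s = 2.0000
seg 4 [305.7°–360°] cycloidal, h=5: θ=313.7° here. β=8, B=54.3. 5·(0.1473 − sin(2π·0.1473)/(2π)) = 0.1008 → s = 2.1008
radial distance = base radius + s = 10 + 2.1008 = 12.1008

12.1008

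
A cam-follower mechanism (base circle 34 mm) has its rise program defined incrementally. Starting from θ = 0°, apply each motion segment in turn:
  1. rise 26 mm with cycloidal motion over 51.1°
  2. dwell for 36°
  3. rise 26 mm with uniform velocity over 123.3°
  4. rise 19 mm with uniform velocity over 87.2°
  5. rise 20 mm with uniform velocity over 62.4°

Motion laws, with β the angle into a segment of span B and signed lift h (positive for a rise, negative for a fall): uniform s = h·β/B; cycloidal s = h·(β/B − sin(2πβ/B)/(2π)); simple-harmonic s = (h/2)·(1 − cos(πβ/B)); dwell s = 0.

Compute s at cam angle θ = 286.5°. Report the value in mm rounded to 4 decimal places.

seg 1 [0°–51.1°] cycloidal, h=26: full span → s += 26 → s = 26.0000
seg 2 [51.1°–87.1°] dwell: s stays 26.0000
seg 3 [87.1°–210.4°] uniform, h=26: full span → s += 26 → s = 52.0000
seg 4 [210.4°–297.6°] uniform, h=19: θ=286.5° here. β=76.1, B=87.2. 19·76.1/87.2 = 16.5814 → s = 68.5814

68.5814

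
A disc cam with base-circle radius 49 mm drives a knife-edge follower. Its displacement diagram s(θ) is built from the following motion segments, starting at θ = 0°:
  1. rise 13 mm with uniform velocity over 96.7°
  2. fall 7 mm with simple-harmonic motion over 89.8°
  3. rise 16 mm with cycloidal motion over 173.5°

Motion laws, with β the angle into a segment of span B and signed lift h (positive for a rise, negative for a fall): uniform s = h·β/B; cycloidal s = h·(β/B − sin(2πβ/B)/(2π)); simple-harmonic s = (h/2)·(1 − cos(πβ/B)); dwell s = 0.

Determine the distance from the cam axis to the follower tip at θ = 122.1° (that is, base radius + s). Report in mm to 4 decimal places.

seg 1 [0°–96.7°] uniform, h=13: full span → s += 13 → s = 13.0000
seg 2 [96.7°–186.5°] simple-harmonic, h=-7: θ=122.1° here. β=25.4, B=89.8. -7/2·(1 − cos(π·0.2829)) = -1.2933 → s = 11.7067
radial distance = base radius + s = 49 + 11.7067 = 60.7067

60.7067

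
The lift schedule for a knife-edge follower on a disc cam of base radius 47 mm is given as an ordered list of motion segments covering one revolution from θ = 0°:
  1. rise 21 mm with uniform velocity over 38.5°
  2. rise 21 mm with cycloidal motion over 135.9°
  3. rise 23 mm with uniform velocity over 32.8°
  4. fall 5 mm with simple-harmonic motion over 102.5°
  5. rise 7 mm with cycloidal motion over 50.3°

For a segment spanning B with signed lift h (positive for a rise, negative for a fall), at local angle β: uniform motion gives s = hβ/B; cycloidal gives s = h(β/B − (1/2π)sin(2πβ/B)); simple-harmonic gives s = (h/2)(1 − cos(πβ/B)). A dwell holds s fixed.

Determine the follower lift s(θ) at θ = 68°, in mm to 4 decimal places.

seg 1 [0°–38.5°] uniform, h=21: full span → s += 21 → s = 21.0000
seg 2 [38.5°–174.4°] cycloidal, h=21: θ=68° here. β=29.5, B=135.9. 21·(0.2171 − sin(2π·0.2171)/(2π)) = 1.2875 → s = 22.2875

22.2875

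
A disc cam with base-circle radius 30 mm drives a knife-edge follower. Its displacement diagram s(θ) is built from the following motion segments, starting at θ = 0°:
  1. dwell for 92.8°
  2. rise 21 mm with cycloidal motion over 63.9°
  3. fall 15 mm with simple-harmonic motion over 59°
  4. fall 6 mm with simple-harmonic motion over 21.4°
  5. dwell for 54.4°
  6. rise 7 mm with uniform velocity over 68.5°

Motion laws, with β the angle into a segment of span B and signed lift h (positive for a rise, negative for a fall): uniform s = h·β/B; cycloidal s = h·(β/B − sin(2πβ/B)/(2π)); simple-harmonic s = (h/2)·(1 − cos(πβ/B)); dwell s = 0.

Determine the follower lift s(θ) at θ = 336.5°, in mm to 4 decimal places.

seg 1 [0°–92.8°] dwell: s stays 0.0000
seg 2 [92.8°–156.7°] cycloidal, h=21: full span → s += 21 → s = 21.0000
seg 3 [156.7°–215.7°] simple-harmonic, h=-15: full span → s += -15 → s = 6.0000
seg 4 [215.7°–237.1°] simple-harmonic, h=-6: full span → s += -6 → s = 0.0000
seg 5 [237.1°–291.5°] dwell: s stays 0.0000
seg 6 [291.5°–360°] uniform, h=7: θ=336.5° here. β=45, B=68.5. 7·45/68.5 = 4.5985 → s = 4.5985

4.5985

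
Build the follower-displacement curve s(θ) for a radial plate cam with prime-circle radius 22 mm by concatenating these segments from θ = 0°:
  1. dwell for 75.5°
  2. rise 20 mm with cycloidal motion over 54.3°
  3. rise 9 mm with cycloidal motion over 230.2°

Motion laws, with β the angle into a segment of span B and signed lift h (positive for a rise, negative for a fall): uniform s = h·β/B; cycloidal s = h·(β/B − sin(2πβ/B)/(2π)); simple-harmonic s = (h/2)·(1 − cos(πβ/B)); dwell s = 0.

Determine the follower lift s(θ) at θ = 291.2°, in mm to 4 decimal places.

seg 1 [0°–75.5°] dwell: s stays 0.0000
seg 2 [75.5°–129.8°] cycloidal, h=20: full span → s += 20 → s = 20.0000
seg 3 [129.8°–360°] cycloidal, h=9: θ=291.2° here. β=161.4, B=230.2. 9·(0.7011 − sin(2π·0.7011)/(2π)) = 7.6756 → s = 27.6756

27.6756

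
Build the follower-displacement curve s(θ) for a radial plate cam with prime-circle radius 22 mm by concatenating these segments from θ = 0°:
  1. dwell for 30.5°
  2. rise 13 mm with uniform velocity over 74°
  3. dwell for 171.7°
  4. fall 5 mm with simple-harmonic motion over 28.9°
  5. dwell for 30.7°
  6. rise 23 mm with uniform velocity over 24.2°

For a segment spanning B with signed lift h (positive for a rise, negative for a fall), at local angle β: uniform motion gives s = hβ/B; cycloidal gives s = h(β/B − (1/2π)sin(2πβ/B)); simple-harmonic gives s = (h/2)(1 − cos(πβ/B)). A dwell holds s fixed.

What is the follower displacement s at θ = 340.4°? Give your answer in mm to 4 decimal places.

seg 1 [0°–30.5°] dwell: s stays 0.0000
seg 2 [30.5°–104.5°] uniform, h=13: full span → s += 13 → s = 13.0000
seg 3 [104.5°–276.2°] dwell: s stays 13.0000
seg 4 [276.2°–305.1°] simple-harmonic, h=-5: full span → s += -5 → s = 8.0000
seg 5 [305.1°–335.8°] dwell: s stays 8.0000
seg 6 [335.8°–360°] uniform, h=23: θ=340.4° here. β=4.6, B=24.2. 23·4.6/24.2 = 4.3719 → s = 12.3719

12.3719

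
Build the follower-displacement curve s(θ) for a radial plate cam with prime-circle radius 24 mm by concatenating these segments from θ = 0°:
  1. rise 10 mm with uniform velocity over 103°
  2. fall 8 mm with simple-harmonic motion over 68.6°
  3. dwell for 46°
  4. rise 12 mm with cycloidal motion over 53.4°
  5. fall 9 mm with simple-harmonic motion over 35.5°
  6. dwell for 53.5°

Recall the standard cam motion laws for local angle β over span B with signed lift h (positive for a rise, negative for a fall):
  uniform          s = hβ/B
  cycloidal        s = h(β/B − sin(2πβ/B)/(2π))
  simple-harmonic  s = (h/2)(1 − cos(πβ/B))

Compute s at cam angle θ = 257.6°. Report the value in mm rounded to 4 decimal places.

seg 1 [0°–103°] uniform, h=10: full span → s += 10 → s = 10.0000
seg 2 [103°–171.6°] simple-harmonic, h=-8: full span → s += -8 → s = 2.0000
seg 3 [171.6°–217.6°] dwell: s stays 2.0000
seg 4 [217.6°–271°] cycloidal, h=12: θ=257.6° here. β=40, B=53.4. 12·(0.7491 − sin(2π·0.7491)/(2π)) = 10.8986 → s = 12.8986

12.8986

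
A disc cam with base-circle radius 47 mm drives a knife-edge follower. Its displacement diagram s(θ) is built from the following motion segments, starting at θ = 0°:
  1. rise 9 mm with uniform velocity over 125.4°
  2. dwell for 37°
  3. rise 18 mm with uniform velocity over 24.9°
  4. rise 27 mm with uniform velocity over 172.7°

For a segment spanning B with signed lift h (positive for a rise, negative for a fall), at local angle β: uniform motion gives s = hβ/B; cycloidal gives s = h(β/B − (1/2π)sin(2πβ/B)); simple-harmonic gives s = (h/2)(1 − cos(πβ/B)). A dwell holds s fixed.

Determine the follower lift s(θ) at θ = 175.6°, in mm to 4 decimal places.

seg 1 [0°–125.4°] uniform, h=9: full span → s += 9 → s = 9.0000
seg 2 [125.4°–162.4°] dwell: s stays 9.0000
seg 3 [162.4°–187.3°] uniform, h=18: θ=175.6° here. β=13.2, B=24.9. 18·13.2/24.9 = 9.5422 → s = 18.5422

18.5422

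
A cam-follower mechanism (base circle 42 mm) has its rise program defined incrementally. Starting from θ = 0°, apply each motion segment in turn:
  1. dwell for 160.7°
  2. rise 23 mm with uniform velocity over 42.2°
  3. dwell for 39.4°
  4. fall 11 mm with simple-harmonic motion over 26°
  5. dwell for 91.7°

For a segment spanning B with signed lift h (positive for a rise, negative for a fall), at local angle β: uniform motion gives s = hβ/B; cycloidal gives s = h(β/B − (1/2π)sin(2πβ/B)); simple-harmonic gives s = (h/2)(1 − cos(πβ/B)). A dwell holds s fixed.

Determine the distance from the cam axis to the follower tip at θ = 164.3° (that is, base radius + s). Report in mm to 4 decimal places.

seg 1 [0°–160.7°] dwell: s stays 0.0000
seg 2 [160.7°–202.9°] uniform, h=23: θ=164.3° here. β=3.6, B=42.2. 23·3.6/42.2 = 1.9621 → s = 1.9621
radial distance = base radius + s = 42 + 1.9621 = 43.9621

43.9621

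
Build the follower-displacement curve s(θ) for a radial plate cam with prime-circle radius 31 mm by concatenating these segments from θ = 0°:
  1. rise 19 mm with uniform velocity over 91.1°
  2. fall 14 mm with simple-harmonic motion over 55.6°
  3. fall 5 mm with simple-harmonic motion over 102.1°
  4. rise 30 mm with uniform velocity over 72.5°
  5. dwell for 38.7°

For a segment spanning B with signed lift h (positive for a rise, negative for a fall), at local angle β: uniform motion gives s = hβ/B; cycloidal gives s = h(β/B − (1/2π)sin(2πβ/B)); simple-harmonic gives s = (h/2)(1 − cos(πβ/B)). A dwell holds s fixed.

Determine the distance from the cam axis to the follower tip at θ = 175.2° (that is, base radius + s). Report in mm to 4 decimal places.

seg 1 [0°–91.1°] uniform, h=19: full span → s += 19 → s = 19.0000
seg 2 [91.1°–146.7°] simple-harmonic, h=-14: full span → s += -14 → s = 5.0000
seg 3 [146.7°–248.8°] simple-harmonic, h=-5: θ=175.2° here. β=28.5, B=102.1. -5/2·(1 − cos(π·0.2791)) = -0.9012 → s = 4.0988
radial distance = base radius + s = 31 + 4.0988 = 35.0988

35.0988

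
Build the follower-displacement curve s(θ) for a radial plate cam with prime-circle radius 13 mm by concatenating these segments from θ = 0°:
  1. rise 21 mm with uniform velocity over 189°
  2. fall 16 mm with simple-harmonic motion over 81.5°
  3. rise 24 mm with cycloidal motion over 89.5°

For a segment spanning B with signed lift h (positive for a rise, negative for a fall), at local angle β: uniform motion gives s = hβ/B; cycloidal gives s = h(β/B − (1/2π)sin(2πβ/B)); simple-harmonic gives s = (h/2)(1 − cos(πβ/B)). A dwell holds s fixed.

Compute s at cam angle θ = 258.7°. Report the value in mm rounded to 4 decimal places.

seg 1 [0°–189°] uniform, h=21: full span → s += 21 → s = 21.0000
seg 2 [189°–270.5°] simple-harmonic, h=-16: θ=258.7° here. β=69.7, B=81.5. -16/2·(1 − cos(π·0.8552)) = -15.1866 → s = 5.8134

5.8134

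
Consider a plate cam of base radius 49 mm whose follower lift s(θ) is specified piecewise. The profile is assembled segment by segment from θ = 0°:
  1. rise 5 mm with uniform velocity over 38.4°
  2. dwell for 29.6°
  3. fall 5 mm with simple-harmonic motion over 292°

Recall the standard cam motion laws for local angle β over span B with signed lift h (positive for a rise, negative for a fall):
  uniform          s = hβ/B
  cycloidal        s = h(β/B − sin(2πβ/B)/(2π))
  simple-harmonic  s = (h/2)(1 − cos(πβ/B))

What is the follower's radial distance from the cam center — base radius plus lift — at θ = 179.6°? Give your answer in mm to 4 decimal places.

seg 1 [0°–38.4°] uniform, h=5: full span → s += 5 → s = 5.0000
seg 2 [38.4°–68°] dwell: s stays 5.0000
seg 3 [68°–360°] simple-harmonic, h=-5: θ=179.6° here. β=111.6, B=292. -5/2·(1 − cos(π·0.3822)) = -1.5957 → s = 3.4043
radial distance = base radius + s = 49 + 3.4043 = 52.4043

52.4043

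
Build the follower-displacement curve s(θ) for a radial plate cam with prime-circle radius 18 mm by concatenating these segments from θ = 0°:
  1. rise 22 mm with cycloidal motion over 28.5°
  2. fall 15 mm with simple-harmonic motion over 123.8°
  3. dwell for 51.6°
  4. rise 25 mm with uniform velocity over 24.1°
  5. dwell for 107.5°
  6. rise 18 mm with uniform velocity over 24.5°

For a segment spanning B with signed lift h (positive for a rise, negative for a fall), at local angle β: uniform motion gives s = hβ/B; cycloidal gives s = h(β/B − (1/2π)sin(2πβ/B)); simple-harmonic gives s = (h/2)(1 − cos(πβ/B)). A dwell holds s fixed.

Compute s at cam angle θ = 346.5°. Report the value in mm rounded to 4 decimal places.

seg 1 [0°–28.5°] cycloidal, h=22: full span → s += 22 → s = 22.0000
seg 2 [28.5°–152.3°] simple-harmonic, h=-15: full span → s += -15 → s = 7.0000
seg 3 [152.3°–203.9°] dwell: s stays 7.0000
seg 4 [203.9°–228°] uniform, h=25: full span → s += 25 → s = 32.0000
seg 5 [228°–335.5°] dwell: s stays 32.0000
seg 6 [335.5°–360°] uniform, h=18: θ=346.5° here. β=11, B=24.5. 18·11/24.5 = 8.0816 → s = 40.0816

40.0816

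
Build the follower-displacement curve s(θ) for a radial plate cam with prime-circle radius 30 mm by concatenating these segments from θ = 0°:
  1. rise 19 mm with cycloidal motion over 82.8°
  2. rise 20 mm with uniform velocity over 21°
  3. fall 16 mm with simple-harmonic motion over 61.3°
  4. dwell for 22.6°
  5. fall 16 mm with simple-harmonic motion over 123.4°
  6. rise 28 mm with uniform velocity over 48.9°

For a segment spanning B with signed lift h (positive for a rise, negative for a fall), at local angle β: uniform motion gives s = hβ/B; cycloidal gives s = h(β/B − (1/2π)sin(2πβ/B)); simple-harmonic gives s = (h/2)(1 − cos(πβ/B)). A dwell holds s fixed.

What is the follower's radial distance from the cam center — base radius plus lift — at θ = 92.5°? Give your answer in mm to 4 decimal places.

seg 1 [0°–82.8°] cycloidal, h=19: full span → s += 19 → s = 19.0000
seg 2 [82.8°–103.8°] uniform, h=20: θ=92.5° here. β=9.7, B=21. 20·9.7/21 = 9.2381 → s = 28.2381
radial distance = base radius + s = 30 + 28.2381 = 58.2381

58.2381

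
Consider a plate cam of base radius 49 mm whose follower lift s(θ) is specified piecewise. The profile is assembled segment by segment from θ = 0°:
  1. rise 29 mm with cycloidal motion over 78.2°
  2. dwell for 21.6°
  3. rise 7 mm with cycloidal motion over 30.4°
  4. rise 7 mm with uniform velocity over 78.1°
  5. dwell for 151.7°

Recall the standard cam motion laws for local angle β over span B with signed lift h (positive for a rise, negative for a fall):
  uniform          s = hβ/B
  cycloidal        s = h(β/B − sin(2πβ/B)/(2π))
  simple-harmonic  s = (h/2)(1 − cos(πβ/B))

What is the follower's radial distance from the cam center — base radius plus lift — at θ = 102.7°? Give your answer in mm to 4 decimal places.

seg 1 [0°–78.2°] cycloidal, h=29: full span → s += 29 → s = 29.0000
seg 2 [78.2°–99.8°] dwell: s stays 29.0000
seg 3 [99.8°–130.2°] cycloidal, h=7: θ=102.7° here. β=2.9, B=30.4. 7·(0.0954 − sin(2π·0.0954)/(2π)) = 0.0393 → s = 29.0393
radial distance = base radius + s = 49 + 29.0393 = 78.0393

78.0393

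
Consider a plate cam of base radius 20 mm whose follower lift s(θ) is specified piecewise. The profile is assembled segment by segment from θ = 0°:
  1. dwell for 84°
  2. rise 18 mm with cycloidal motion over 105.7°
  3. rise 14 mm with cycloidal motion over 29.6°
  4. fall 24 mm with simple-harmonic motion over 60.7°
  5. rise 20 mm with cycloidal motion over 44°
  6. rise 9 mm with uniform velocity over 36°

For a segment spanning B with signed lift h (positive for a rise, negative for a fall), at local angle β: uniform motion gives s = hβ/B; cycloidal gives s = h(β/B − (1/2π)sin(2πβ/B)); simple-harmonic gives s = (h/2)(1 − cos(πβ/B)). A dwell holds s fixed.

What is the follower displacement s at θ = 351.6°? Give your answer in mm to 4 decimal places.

seg 1 [0°–84°] dwell: s stays 0.0000
seg 2 [84°–189.7°] cycloidal, h=18: full span → s += 18 → s = 18.0000
seg 3 [189.7°–219.3°] cycloidal, h=14: full span → s += 14 → s = 32.0000
seg 4 [219.3°–280°] simple-harmonic, h=-24: full span → s += -24 → s = 8.0000
seg 5 [280°–324°] cycloidal, h=20: full span → s += 20 → s = 28.0000
seg 6 [324°–360°] uniform, h=9: θ=351.6° here. β=27.6, B=36. 9·27.6/36 = 6.9000 → s = 34.9000

34.9000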